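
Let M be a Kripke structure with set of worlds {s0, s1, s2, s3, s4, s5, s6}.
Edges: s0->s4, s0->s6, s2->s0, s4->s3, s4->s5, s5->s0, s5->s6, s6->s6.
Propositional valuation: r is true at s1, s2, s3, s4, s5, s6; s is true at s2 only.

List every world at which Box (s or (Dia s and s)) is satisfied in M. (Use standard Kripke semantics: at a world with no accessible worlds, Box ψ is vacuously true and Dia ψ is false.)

Let φ = Box (s or (Dia s and s)). Evaluate φ at each world:
  s0 (successors {s4, s6}): φ is false.
  s1 (successors ∅): φ is true.
  s2 (successors {s0}): φ is false.
  s3 (successors ∅): φ is true.
  s4 (successors {s3, s5}): φ is false.
  s5 (successors {s0, s6}): φ is false.
  s6 (successors {s6}): φ is false.
For instance, at s4:
  At s4: Box (s or (Dia s and s)) requires s or (Dia s and s) at every successor {s3, s5}.
    s or (Dia s and s) fails at s3, so Box (s or (Dia s and s)) is false at s4.
      At s3: s is false, Dia s and s is false, so s or (Dia s and s) is false.
Satisfying worlds: {s1, s3}

s1, s3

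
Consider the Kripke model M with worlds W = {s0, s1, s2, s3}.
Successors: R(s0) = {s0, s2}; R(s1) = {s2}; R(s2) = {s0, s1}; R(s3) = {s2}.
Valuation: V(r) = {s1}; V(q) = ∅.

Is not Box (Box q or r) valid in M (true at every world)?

Let φ = not Box (Box q or r). Evaluate φ at each world:
  s0 (successors {s0, s2}): φ is true.
  s1 (successors {s2}): φ is true.
  s2 (successors {s0, s1}): φ is true.
  s3 (successors {s2}): φ is true.
For instance, at s3:
  At s3: Box (Box q or r) is false, so not Box (Box q or r) is true.
    At s3: Box (Box q or r) requires Box q or r at every successor {s2}.
      Box q or r fails at s2, so Box (Box q or r) is false at s3.

Yes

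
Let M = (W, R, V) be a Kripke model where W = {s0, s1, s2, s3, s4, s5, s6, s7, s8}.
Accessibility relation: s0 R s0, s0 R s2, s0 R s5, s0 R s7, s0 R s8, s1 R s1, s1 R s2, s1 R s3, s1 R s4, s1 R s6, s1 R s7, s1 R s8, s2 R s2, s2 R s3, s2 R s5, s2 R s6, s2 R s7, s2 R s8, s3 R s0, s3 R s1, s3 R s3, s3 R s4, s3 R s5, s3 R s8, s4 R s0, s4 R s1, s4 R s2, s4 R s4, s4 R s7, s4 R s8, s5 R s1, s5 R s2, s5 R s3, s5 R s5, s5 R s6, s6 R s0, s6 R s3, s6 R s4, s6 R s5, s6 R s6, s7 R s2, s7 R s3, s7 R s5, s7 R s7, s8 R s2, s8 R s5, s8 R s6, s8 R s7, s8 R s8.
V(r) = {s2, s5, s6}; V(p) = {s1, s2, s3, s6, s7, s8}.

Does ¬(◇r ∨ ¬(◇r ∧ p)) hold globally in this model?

No

Let φ = ¬(◇r ∨ ¬(◇r ∧ p)). Evaluate φ at each world:
  s0 (successors {s0, s2, s5, s7, s8}): φ is false.
  s1 (successors {s1, s2, s3, s4, s6, s7, s8}): φ is false.
  s2 (successors {s2, s3, s5, s6, s7, s8}): φ is false.
  s3 (successors {s0, s1, s3, s4, s5, s8}): φ is false.
  s4 (successors {s0, s1, s2, s4, s7, s8}): φ is false.
  s5 (successors {s1, s2, s3, s5, s6}): φ is false.
  s6 (successors {s0, s3, s4, s5, s6}): φ is false.
  s7 (successors {s2, s3, s5, s7}): φ is false.
  s8 (successors {s2, s5, s6, s7, s8}): φ is false.
Detail at s0 (counterexample):
  At s0: ◇r ∨ ¬(◇r ∧ p) is true, so ¬(◇r ∨ ¬(◇r ∧ p)) is false.
    At s0: ◇r is true, ¬(◇r ∧ p) is true, so ◇r ∨ ¬(◇r ∧ p) is true.
      At s0: ◇r requires r at some successor in {s0, s2, s5, s7, s8}.
        r holds at s2, so ◇r is true at s0.
      At s0: ◇r ∧ p is false, so ¬(◇r ∧ p) is true.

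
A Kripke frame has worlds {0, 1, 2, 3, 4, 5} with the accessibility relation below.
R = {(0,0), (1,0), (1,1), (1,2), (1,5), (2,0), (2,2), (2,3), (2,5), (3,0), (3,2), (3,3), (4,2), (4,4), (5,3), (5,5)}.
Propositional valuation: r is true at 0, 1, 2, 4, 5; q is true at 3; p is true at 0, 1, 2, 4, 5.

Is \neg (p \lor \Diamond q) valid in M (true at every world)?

Let φ = \neg (p \lor \Diamond q). Evaluate φ at each world:
  0 (successors {0}): φ is false.
  1 (successors {0, 1, 2, 5}): φ is false.
  2 (successors {0, 2, 3, 5}): φ is false.
  3 (successors {0, 2, 3}): φ is false.
  4 (successors {2, 4}): φ is false.
  5 (successors {3, 5}): φ is false.
Detail at 0 (counterexample):
  At 0: p \lor \Diamond q is true, so \neg (p \lor \Diamond q) is false.
    At 0: p is true, \Diamond q is false, so p \lor \Diamond q is true.
      At 0: \Diamond q requires q at some successor in {0}.
        At 0: q is false.
      So \Diamond q is false at 0.

No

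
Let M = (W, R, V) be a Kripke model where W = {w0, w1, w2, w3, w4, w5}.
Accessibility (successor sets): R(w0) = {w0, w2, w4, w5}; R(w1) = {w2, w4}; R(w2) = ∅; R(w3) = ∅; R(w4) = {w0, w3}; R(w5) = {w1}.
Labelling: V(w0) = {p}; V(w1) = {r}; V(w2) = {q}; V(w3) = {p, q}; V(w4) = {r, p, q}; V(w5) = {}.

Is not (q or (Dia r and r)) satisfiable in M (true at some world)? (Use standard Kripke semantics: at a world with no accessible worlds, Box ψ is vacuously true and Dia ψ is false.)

Yes

Recall that Dia ψ holds at a world iff ψ holds at some accessible world.
Let φ = not (q or (Dia r and r)). Evaluate φ at each world:
  w0 (successors {w0, w2, w4, w5}): φ is true.
  w1 (successors {w2, w4}): φ is false.
  w2 (successors ∅): φ is false.
  w3 (successors ∅): φ is false.
  w4 (successors {w0, w3}): φ is false.
  w5 (successors {w1}): φ is true.
Detail at w0 (witness):
  At w0: q or (Dia r and r) is false, so not (q or (Dia r and r)) is true.
    At w0: q is false, Dia r and r is false, so q or (Dia r and r) is false.
      At w0: Dia r is true, r is false, so Dia r and r is false.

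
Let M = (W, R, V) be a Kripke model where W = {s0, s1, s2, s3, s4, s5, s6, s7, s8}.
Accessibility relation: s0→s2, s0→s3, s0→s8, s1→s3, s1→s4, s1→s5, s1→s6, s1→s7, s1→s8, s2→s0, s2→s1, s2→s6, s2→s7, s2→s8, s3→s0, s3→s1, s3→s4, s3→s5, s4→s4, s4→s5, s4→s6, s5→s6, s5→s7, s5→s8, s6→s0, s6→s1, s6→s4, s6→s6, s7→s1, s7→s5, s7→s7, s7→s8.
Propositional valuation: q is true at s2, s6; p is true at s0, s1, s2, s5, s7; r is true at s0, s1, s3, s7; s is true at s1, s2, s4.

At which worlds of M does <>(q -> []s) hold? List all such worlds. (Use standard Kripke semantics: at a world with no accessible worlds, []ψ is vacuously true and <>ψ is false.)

Recall that []ψ holds at a world iff ψ holds at every accessible world, and <>ψ holds iff ψ holds at some accessible world.
Let φ = <>(q -> []s). Evaluate φ at each world:
  s0 (successors {s2, s3, s8}): φ is true.
  s1 (successors {s3, s4, s5, s6, s7, s8}): φ is true.
  s2 (successors {s0, s1, s6, s7, s8}): φ is true.
  s3 (successors {s0, s1, s4, s5}): φ is true.
  s4 (successors {s4, s5, s6}): φ is true.
  s5 (successors {s6, s7, s8}): φ is true.
  s6 (successors {s0, s1, s4, s6}): φ is true.
  s7 (successors {s1, s5, s7, s8}): φ is true.
  s8 (successors ∅): φ is false.
For instance, at s7:
  At s7: <>(q -> []s) requires q -> []s at some successor in {s1, s5, s7, s8}.
    q -> []s holds at s1, so <>(q -> []s) is true at s7.
      At s1: q is false, []s is false, so q -> []s is true.
Satisfying worlds: {s0, s1, s2, s3, s4, s5, s6, s7}

s0, s1, s2, s3, s4, s5, s6, s7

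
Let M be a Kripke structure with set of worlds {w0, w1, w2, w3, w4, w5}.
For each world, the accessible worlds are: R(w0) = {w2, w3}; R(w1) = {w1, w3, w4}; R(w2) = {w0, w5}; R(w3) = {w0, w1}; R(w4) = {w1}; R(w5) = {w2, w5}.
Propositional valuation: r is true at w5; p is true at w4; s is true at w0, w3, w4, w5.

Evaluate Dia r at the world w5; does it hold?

At w5: Dia r requires r at some successor in {w2, w5}.
  r holds at w5, so Dia r is true at w5.

Yes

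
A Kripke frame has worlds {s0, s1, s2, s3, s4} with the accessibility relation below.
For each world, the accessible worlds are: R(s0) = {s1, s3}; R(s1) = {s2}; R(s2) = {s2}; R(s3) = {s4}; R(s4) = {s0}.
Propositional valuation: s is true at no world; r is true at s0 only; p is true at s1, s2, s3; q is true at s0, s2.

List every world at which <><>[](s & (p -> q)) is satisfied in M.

Let φ = <><>[](s & (p -> q)). Evaluate φ at each world:
  s0 (successors {s1, s3}): φ is false.
  s1 (successors {s2}): φ is false.
  s2 (successors {s2}): φ is false.
  s3 (successors {s4}): φ is false.
  s4 (successors {s0}): φ is false.
For instance, at s2:
  At s2: <><>[](s & (p -> q)) requires <>[](s & (p -> q)) at some successor in {s2}.
    At s2: <>[](s & (p -> q)) is false.
  So <><>[](s & (p -> q)) is false at s2.
Satisfying worlds: none.

none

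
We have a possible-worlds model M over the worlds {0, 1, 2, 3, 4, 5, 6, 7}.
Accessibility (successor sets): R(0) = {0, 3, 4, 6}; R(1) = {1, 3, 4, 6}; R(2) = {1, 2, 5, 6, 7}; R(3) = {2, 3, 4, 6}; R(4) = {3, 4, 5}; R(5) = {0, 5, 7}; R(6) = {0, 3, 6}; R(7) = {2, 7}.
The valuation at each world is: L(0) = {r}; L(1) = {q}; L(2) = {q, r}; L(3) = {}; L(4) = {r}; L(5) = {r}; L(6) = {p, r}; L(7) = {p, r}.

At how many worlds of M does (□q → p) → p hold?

Let φ = (□q → p) → p. Evaluate φ at each world:
  0 (successors {0, 3, 4, 6}): φ is false.
  1 (successors {1, 3, 4, 6}): φ is false.
  2 (successors {1, 2, 5, 6, 7}): φ is false.
  3 (successors {2, 3, 4, 6}): φ is false.
  4 (successors {3, 4, 5}): φ is false.
  5 (successors {0, 5, 7}): φ is false.
  6 (successors {0, 3, 6}): φ is true.
  7 (successors {2, 7}): φ is true.
For instance, at 5:
  At 5: □q → p is true, p is false, so (□q → p) → p is false.
    At 5: □q is false, p is false, so □q → p is true.
      At 5: □q requires q at every successor {0, 5, 7}.
        q fails at 0, so □q is false at 5.
Satisfying worlds: {6, 7}

2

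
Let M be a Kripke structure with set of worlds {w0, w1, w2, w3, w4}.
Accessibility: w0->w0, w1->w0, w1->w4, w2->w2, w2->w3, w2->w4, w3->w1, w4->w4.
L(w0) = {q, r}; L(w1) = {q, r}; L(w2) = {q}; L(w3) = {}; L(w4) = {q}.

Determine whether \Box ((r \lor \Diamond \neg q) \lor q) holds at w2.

No

Recall that \Box ψ holds at a world iff ψ holds at every accessible world, and \Diamond ψ holds iff ψ holds at some accessible world.
At w2: \Box ((r \lor \Diamond \neg q) \lor q) requires (r \lor \Diamond \neg q) \lor q at every successor {w2, w3, w4}.
  (r \lor \Diamond \neg q) \lor q fails at w3, so \Box ((r \lor \Diamond \neg q) \lor q) is false at w2.
    At w3: r \lor \Diamond \neg q is false, q is false, so (r \lor \Diamond \neg q) \lor q is false.
      At w3: r is false, \Diamond \neg q is false, so r \lor \Diamond \neg q is false.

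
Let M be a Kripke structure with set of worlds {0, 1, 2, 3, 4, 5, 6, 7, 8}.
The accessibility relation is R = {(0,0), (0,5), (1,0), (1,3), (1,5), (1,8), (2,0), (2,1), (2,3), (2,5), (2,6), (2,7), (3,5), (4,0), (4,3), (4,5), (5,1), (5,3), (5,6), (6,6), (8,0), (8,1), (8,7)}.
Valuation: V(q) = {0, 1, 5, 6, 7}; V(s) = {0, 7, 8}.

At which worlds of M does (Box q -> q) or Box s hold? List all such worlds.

0, 1, 2, 4, 5, 6, 7

Recall that Box ψ holds at a world iff ψ holds at every accessible world, and Dia ψ holds iff ψ holds at some accessible world.
Let φ = (Box q -> q) or Box s. Evaluate φ at each world:
  0 (successors {0, 5}): φ is true.
  1 (successors {0, 3, 5, 8}): φ is true.
  2 (successors {0, 1, 3, 5, 6, 7}): φ is true.
  3 (successors {5}): φ is false.
  4 (successors {0, 3, 5}): φ is true.
  5 (successors {1, 3, 6}): φ is true.
  6 (successors {6}): φ is true.
  7 (successors ∅): φ is true.
  8 (successors {0, 1, 7}): φ is false.
For instance, at 5:
  At 5: Box q -> q is true, Box s is false, so (Box q -> q) or Box s is true.
    At 5: Box q is false, q is true, so Box q -> q is true.
      At 5: Box q requires q at every successor {1, 3, 6}.
        q fails at 3, so Box q is false at 5.
    At 5: Box s requires s at every successor {1, 3, 6}.
      s fails at 1, so Box s is false at 5.
Satisfying worlds: {0, 1, 2, 4, 5, 6, 7}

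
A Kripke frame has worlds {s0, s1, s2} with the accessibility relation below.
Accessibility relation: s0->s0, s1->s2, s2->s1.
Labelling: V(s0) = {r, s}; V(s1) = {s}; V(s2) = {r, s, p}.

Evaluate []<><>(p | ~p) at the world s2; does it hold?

At s2: []<><>(p | ~p) requires <><>(p | ~p) at every successor {s1}.
    At s1: <><>(p | ~p) requires <>(p | ~p) at some successor in {s2}.
      <>(p | ~p) holds at s2, so <><>(p | ~p) is true at s1.
So []<><>(p | ~p) is true at s2.

Yes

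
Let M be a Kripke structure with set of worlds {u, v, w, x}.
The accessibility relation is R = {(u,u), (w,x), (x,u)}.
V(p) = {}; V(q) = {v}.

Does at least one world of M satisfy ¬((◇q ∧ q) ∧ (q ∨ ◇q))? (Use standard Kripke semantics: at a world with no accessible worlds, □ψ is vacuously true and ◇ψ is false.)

Recall that ◇ψ holds at a world iff ψ holds at some accessible world.
Let φ = ¬((◇q ∧ q) ∧ (q ∨ ◇q)). Evaluate φ at each world:
  u (successors {u}): φ is true.
  v (successors ∅): φ is true.
  w (successors {x}): φ is true.
  x (successors {u}): φ is true.
Detail at u (witness):
  At u: (◇q ∧ q) ∧ (q ∨ ◇q) is false, so ¬((◇q ∧ q) ∧ (q ∨ ◇q)) is true.
    At u: ◇q ∧ q is false, q ∨ ◇q is false, so (◇q ∧ q) ∧ (q ∨ ◇q) is false.
      At u: ◇q is false, q is false, so ◇q ∧ q is false.
      At u: q is false, ◇q is false, so q ∨ ◇q is false.

Yes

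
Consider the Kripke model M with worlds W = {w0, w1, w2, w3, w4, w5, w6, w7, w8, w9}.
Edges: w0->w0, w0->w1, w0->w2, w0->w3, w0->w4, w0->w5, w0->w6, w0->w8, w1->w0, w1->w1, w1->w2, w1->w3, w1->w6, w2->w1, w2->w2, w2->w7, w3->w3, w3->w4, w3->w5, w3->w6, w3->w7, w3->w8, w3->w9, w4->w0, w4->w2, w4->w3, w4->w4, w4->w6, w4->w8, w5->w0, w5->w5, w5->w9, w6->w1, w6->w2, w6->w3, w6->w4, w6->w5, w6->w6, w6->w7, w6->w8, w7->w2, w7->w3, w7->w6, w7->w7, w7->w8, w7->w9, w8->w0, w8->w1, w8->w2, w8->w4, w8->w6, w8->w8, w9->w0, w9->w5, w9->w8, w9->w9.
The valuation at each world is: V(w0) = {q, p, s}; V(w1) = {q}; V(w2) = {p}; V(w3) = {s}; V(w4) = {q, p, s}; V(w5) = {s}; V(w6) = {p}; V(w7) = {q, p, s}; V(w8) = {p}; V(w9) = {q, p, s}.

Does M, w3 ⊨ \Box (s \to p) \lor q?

At w3: \Box (s \to p) is false, q is false, so \Box (s \to p) \lor q is false.
  At w3: \Box (s \to p) requires s \to p at every successor {w3, w4, w5, w6, w7, w8, w9}.
    s \to p fails at w3, so \Box (s \to p) is false at w3.

No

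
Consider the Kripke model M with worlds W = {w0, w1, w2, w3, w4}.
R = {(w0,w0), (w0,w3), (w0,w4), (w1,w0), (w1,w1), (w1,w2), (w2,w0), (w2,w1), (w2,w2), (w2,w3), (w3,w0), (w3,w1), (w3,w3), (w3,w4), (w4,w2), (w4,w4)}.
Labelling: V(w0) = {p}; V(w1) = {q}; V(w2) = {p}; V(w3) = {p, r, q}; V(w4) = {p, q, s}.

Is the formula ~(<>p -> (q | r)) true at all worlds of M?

Let φ = ~(<>p -> (q | r)). Evaluate φ at each world:
  w0 (successors {w0, w3, w4}): φ is true.
  w1 (successors {w0, w1, w2}): φ is false.
  w2 (successors {w0, w1, w2, w3}): φ is true.
  w3 (successors {w0, w1, w3, w4}): φ is false.
  w4 (successors {w2, w4}): φ is false.
Detail at w1 (counterexample):
  At w1: <>p -> (q | r) is true, so ~(<>p -> (q | r)) is false.
    At w1: <>p is true, q | r is true, so <>p -> (q | r) is true.
      At w1: <>p requires p at some successor in {w0, w1, w2}.
        p holds at w0, so <>p is true at w1.

No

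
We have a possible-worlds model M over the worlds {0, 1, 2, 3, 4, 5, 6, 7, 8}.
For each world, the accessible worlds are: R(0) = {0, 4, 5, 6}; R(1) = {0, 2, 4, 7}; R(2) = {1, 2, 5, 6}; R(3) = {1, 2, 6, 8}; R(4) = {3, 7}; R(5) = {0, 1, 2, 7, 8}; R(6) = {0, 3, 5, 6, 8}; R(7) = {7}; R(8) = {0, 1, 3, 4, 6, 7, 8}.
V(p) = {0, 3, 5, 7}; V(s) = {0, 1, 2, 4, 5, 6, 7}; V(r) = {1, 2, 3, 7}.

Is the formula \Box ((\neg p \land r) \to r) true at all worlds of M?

Yes

Let φ = \Box ((\neg p \land r) \to r). Evaluate φ at each world:
  0 (successors {0, 4, 5, 6}): φ is true.
  1 (successors {0, 2, 4, 7}): φ is true.
  2 (successors {1, 2, 5, 6}): φ is true.
  3 (successors {1, 2, 6, 8}): φ is true.
  4 (successors {3, 7}): φ is true.
  5 (successors {0, 1, 2, 7, 8}): φ is true.
  6 (successors {0, 3, 5, 6, 8}): φ is true.
  7 (successors {7}): φ is true.
  8 (successors {0, 1, 3, 4, 6, 7, 8}): φ is true.
For instance, at 6:
  At 6: \Box ((\neg p \land r) \to r) requires (\neg p \land r) \to r at every successor {0, 3, 5, 6, 8}.
    At 0: (\neg p \land r) \to r is true.
    At 3: (\neg p \land r) \to r is true.
    At 5: (\neg p \land r) \to r is true.
    At 6: (\neg p \land r) \to r is true.
    At 8: (\neg p \land r) \to r is true.
  So \Box ((\neg p \land r) \to r) is true at 6.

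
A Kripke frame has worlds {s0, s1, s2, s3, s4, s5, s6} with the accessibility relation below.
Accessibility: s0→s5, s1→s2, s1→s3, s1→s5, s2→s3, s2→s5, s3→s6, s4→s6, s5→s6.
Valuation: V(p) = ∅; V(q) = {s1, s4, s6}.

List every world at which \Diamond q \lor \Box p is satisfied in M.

s3, s4, s5, s6

Let φ = \Diamond q \lor \Box p. Evaluate φ at each world:
  s0 (successors {s5}): φ is false.
  s1 (successors {s2, s3, s5}): φ is false.
  s2 (successors {s3, s5}): φ is false.
  s3 (successors {s6}): φ is true.
  s4 (successors {s6}): φ is true.
  s5 (successors {s6}): φ is true.
  s6 (successors ∅): φ is true.
For instance, at s1:
  At s1: \Diamond q is false, \Box p is false, so \Diamond q \lor \Box p is false.
    At s1: \Diamond q requires q at some successor in {s2, s3, s5}.
      At s2: q is false.
      At s3: q is false.
      At s5: q is false.
    So \Diamond q is false at s1.
    At s1: \Box p requires p at every successor {s2, s3, s5}.
      p fails at s2, so \Box p is false at s1.
Satisfying worlds: {s3, s4, s5, s6}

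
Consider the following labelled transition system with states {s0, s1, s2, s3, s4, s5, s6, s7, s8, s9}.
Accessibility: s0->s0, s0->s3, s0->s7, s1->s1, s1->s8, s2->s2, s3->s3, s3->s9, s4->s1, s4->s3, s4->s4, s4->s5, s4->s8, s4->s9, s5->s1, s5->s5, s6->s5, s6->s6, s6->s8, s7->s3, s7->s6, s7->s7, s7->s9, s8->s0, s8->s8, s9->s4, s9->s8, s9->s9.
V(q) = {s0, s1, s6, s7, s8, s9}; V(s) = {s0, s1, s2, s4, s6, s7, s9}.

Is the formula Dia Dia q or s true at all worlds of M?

Let φ = Dia Dia q or s. Evaluate φ at each world:
  s0 (successors {s0, s3, s7}): φ is true.
  s1 (successors {s1, s8}): φ is true.
  s2 (successors {s2}): φ is true.
  s3 (successors {s3, s9}): φ is true.
  s4 (successors {s1, s3, s4, s5, s8, s9}): φ is true.
  s5 (successors {s1, s5}): φ is true.
  s6 (successors {s5, s6, s8}): φ is true.
  s7 (successors {s3, s6, s7, s9}): φ is true.
  s8 (successors {s0, s8}): φ is true.
  s9 (successors {s4, s8, s9}): φ is true.
For instance, at s2:
  At s2: Dia Dia q is false, s is true, so Dia Dia q or s is true.
    At s2: Dia Dia q requires Dia q at some successor in {s2}.
      At s2: Dia q is false.
    So Dia Dia q is false at s2.

Yes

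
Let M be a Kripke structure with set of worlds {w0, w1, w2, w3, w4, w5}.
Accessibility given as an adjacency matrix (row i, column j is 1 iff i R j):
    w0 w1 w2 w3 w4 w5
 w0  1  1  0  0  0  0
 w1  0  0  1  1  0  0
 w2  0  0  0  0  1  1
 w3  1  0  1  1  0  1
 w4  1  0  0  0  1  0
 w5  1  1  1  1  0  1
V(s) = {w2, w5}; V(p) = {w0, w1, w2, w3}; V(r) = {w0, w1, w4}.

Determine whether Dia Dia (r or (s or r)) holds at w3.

Yes

At w3: Dia Dia (r or (s or r)) requires Dia (r or (s or r)) at some successor in {w0, w2, w3, w5}.
  Dia (r or (s or r)) holds at w0, so Dia Dia (r or (s or r)) is true at w3.
    At w0: Dia (r or (s or r)) requires r or (s or r) at some successor in {w0, w1}.
      r or (s or r) holds at w0, so Dia (r or (s or r)) is true at w0.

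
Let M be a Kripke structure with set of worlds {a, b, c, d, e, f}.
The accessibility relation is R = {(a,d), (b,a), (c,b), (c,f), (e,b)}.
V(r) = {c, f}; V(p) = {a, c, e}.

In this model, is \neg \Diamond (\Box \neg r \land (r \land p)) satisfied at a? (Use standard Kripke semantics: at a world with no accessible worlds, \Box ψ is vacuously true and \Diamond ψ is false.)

Yes

At a: \Diamond (\Box \neg r \land (r \land p)) is false, so \neg \Diamond (\Box \neg r \land (r \land p)) is true.
  At a: \Diamond (\Box \neg r \land (r \land p)) requires \Box \neg r \land (r \land p) at some successor in {d}.
    At d: \Box \neg r \land (r \land p) is false.
  So \Diamond (\Box \neg r \land (r \land p)) is false at a.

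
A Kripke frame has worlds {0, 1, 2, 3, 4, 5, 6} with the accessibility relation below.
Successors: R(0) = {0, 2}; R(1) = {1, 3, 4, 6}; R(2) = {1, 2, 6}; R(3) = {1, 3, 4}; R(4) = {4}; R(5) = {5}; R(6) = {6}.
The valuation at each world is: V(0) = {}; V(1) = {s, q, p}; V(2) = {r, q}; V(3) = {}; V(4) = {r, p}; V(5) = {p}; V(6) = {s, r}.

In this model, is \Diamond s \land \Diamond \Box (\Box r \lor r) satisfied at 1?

At 1: \Diamond s is true, \Diamond \Box (\Box r \lor r) is true, so \Diamond s \land \Diamond \Box (\Box r \lor r) is true.
  At 1: \Diamond s requires s at some successor in {1, 3, 4, 6}.
    s holds at 1, so \Diamond s is true at 1.
  At 1: \Diamond \Box (\Box r \lor r) requires \Box (\Box r \lor r) at some successor in {1, 3, 4, 6}.
    \Box (\Box r \lor r) holds at 4, so \Diamond \Box (\Box r \lor r) is true at 1.
      At 4: \Box (\Box r \lor r) requires \Box r \lor r at every successor {4}.
        At 4: \Box r \lor r is true.
      So \Box (\Box r \lor r) is true at 4.

Yes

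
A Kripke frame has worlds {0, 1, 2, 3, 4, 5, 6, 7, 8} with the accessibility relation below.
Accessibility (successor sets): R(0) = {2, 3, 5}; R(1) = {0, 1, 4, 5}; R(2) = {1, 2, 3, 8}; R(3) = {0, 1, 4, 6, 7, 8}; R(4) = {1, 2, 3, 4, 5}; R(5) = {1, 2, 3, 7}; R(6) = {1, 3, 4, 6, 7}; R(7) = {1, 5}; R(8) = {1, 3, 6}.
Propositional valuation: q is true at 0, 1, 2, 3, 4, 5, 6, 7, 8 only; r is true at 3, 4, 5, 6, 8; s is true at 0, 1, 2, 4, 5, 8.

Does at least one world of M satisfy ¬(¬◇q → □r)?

Let φ = ¬(¬◇q → □r). Evaluate φ at each world:
  0 (successors {2, 3, 5}): φ is false.
  1 (successors {0, 1, 4, 5}): φ is false.
  2 (successors {1, 2, 3, 8}): φ is false.
  3 (successors {0, 1, 4, 6, 7, 8}): φ is false.
  4 (successors {1, 2, 3, 4, 5}): φ is false.
  5 (successors {1, 2, 3, 7}): φ is false.
  6 (successors {1, 3, 4, 6, 7}): φ is false.
  7 (successors {1, 5}): φ is false.
  8 (successors {1, 3, 6}): φ is false.
For instance, at 5:
  At 5: ¬◇q → □r is true, so ¬(¬◇q → □r) is false.
    At 5: ¬◇q is false, □r is false, so ¬◇q → □r is true.
      At 5: ◇q is true, so ¬◇q is false.
      At 5: □r requires r at every successor {1, 2, 3, 7}.
        r fails at 1, so □r is false at 5.

No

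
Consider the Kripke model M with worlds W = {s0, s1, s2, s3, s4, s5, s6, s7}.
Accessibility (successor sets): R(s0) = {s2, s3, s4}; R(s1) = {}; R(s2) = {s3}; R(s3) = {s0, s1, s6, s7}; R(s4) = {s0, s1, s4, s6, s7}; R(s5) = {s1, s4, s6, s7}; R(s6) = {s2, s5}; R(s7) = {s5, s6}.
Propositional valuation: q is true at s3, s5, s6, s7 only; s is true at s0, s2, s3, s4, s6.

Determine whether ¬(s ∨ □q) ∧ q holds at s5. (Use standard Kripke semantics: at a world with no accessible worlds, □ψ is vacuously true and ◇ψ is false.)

Recall that □ψ holds at a world iff ψ holds at every accessible world, and ◇ψ holds iff ψ holds at some accessible world.
At s5: ¬(s ∨ □q) is true, q is true, so ¬(s ∨ □q) ∧ q is true.
  At s5: s ∨ □q is false, so ¬(s ∨ □q) is true.
    At s5: s is false, □q is false, so s ∨ □q is false.
      At s5: □q requires q at every successor {s1, s4, s6, s7}.
        q fails at s1, so □q is false at s5.

Yes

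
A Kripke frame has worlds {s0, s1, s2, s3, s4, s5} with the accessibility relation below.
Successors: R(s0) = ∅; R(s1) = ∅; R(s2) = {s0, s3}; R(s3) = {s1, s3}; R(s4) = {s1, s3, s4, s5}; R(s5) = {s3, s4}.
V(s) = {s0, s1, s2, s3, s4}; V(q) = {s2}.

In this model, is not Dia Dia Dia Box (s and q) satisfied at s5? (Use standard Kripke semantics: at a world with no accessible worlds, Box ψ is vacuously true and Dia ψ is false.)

No

At s5: Dia Dia Dia Box (s and q) is true, so not Dia Dia Dia Box (s and q) is false.
  At s5: Dia Dia Dia Box (s and q) requires Dia Dia Box (s and q) at some successor in {s3, s4}.
    Dia Dia Box (s and q) holds at s3, so Dia Dia Dia Box (s and q) is true at s5.
      At s3: Dia Dia Box (s and q) requires Dia Box (s and q) at some successor in {s1, s3}.
        Dia Box (s and q) holds at s3, so Dia Dia Box (s and q) is true at s3.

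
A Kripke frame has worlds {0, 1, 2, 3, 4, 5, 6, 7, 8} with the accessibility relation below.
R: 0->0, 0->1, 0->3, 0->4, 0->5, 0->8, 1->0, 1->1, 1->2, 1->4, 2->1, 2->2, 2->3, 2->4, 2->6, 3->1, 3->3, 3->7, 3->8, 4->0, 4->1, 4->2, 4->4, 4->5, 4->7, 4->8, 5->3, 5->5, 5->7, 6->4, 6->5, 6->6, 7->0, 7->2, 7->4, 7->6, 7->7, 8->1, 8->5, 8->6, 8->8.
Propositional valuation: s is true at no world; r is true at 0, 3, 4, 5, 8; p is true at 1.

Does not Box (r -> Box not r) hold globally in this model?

Let φ = not Box (r -> Box not r). Evaluate φ at each world:
  0 (successors {0, 1, 3, 4, 5, 8}): φ is true.
  1 (successors {0, 1, 2, 4}): φ is true.
  2 (successors {1, 2, 3, 4, 6}): φ is true.
  3 (successors {1, 3, 7, 8}): φ is true.
  4 (successors {0, 1, 2, 4, 5, 7, 8}): φ is true.
  5 (successors {3, 5, 7}): φ is true.
  6 (successors {4, 5, 6}): φ is true.
  7 (successors {0, 2, 4, 6, 7}): φ is true.
  8 (successors {1, 5, 6, 8}): φ is true.
For instance, at 6:
  At 6: Box (r -> Box not r) is false, so not Box (r -> Box not r) is true.
    At 6: Box (r -> Box not r) requires r -> Box not r at every successor {4, 5, 6}.
      r -> Box not r fails at 4, so Box (r -> Box not r) is false at 6.

Yes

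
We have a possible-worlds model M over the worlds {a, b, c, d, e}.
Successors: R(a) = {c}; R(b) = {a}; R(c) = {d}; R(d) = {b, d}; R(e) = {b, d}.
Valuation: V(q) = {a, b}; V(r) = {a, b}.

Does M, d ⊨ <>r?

At d: <>r requires r at some successor in {b, d}.
  r holds at b, so <>r is true at d.

Yes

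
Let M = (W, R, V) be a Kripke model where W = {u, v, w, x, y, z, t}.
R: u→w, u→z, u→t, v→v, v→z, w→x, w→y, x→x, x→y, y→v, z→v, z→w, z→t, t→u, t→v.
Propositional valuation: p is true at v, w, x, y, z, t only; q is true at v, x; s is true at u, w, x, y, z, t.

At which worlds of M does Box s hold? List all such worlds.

u, w, x

Let φ = Box s. Evaluate φ at each world:
  u (successors {w, z, t}): φ is true.
  v (successors {v, z}): φ is false.
  w (successors {x, y}): φ is true.
  x (successors {x, y}): φ is true.
  y (successors {v}): φ is false.
  z (successors {v, w, t}): φ is false.
  t (successors {u, v}): φ is false.
For instance, at u:
  At u: Box s requires s at every successor {w, z, t}.
    At w: s is true.
    At z: s is true.
    At t: s is true.
  So Box s is true at u.
Satisfying worlds: {u, w, x}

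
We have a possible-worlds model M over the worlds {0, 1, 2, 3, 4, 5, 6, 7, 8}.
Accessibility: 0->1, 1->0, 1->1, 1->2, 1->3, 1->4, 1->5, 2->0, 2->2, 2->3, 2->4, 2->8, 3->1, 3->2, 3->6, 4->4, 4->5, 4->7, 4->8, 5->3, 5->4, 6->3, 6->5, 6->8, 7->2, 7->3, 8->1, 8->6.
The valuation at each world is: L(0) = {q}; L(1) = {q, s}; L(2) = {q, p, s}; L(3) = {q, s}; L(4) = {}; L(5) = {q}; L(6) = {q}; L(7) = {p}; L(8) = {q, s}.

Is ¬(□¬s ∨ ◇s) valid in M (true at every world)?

Recall that □ψ holds at a world iff ψ holds at every accessible world, and ◇ψ holds iff ψ holds at some accessible world.
Let φ = ¬(□¬s ∨ ◇s). Evaluate φ at each world:
  0 (successors {1}): φ is false.
  1 (successors {0, 1, 2, 3, 4, 5}): φ is false.
  2 (successors {0, 2, 3, 4, 8}): φ is false.
  3 (successors {1, 2, 6}): φ is false.
  4 (successors {4, 5, 7, 8}): φ is false.
  5 (successors {3, 4}): φ is false.
  6 (successors {3, 5, 8}): φ is false.
  7 (successors {2, 3}): φ is false.
  8 (successors {1, 6}): φ is false.
Detail at 0 (counterexample):
  At 0: □¬s ∨ ◇s is true, so ¬(□¬s ∨ ◇s) is false.
    At 0: □¬s is false, ◇s is true, so □¬s ∨ ◇s is true.
      At 0: □¬s requires ¬s at every successor {1}.
        ¬s fails at 1, so □¬s is false at 0.
      At 0: ◇s requires s at some successor in {1}.
        s holds at 1, so ◇s is true at 0.

No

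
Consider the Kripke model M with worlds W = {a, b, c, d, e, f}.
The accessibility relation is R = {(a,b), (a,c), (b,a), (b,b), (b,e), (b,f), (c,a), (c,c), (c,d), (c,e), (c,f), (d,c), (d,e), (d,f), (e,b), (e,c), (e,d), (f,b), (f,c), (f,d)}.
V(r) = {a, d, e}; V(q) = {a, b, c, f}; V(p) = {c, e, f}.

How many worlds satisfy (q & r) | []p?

2

Let φ = (q & r) | []p. Evaluate φ at each world:
  a (successors {b, c}): φ is true.
  b (successors {a, b, e, f}): φ is false.
  c (successors {a, c, d, e, f}): φ is false.
  d (successors {c, e, f}): φ is true.
  e (successors {b, c, d}): φ is false.
  f (successors {b, c, d}): φ is false.
For instance, at e:
  At e: q & r is false, []p is false, so (q & r) | []p is false.
    At e: []p requires p at every successor {b, c, d}.
      p fails at b, so []p is false at e.
Satisfying worlds: {a, d}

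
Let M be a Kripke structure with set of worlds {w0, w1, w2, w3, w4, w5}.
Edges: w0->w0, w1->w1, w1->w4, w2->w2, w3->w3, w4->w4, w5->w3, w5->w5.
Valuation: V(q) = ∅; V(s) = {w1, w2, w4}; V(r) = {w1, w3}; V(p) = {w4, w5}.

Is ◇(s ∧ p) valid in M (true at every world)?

Let φ = ◇(s ∧ p). Evaluate φ at each world:
  w0 (successors {w0}): φ is false.
  w1 (successors {w1, w4}): φ is true.
  w2 (successors {w2}): φ is false.
  w3 (successors {w3}): φ is false.
  w4 (successors {w4}): φ is true.
  w5 (successors {w3, w5}): φ is false.
Detail at w0 (counterexample):
  At w0: ◇(s ∧ p) requires s ∧ p at some successor in {w0}.
    At w0: s ∧ p is false.
  So ◇(s ∧ p) is false at w0.

No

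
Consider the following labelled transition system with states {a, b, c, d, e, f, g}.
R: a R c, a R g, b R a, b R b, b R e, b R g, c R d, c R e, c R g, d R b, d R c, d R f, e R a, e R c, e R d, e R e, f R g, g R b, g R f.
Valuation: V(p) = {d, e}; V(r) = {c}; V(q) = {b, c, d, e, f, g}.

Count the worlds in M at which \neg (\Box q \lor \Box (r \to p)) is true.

1

Let φ = \neg (\Box q \lor \Box (r \to p)). Evaluate φ at each world:
  a (successors {c, g}): φ is false.
  b (successors {a, b, e, g}): φ is false.
  c (successors {d, e, g}): φ is false.
  d (successors {b, c, f}): φ is false.
  e (successors {a, c, d, e}): φ is true.
  f (successors {g}): φ is false.
  g (successors {b, f}): φ is false.
For instance, at c:
  At c: \Box q \lor \Box (r \to p) is true, so \neg (\Box q \lor \Box (r \to p)) is false.
    At c: \Box q is true, \Box (r \to p) is true, so \Box q \lor \Box (r \to p) is true.
      At c: \Box q requires q at every successor {d, e, g}.
        At d: q is true.
        At e: q is true.
        At g: q is true.
      So \Box q is true at c.
      At c: \Box (r \to p) requires r \to p at every successor {d, e, g}.
        At d: r \to p is true.
        At e: r \to p is true.
        At g: r \to p is true.
      So \Box (r \to p) is true at c.
Satisfying worlds: {e}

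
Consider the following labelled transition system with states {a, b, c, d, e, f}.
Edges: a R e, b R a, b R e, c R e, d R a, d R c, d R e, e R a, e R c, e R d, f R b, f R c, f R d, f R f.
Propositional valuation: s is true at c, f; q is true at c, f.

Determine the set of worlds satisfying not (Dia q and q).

a, b, c, d, e

Recall that Dia ψ holds at a world iff ψ holds at some accessible world.
Let φ = not (Dia q and q). Evaluate φ at each world:
  a (successors {e}): φ is true.
  b (successors {a, e}): φ is true.
  c (successors {e}): φ is true.
  d (successors {a, c, e}): φ is true.
  e (successors {a, c, d}): φ is true.
  f (successors {b, c, d, f}): φ is false.
For instance, at c:
  At c: Dia q and q is false, so not (Dia q and q) is true.
    At c: Dia q is false, q is true, so Dia q and q is false.
      At c: Dia q requires q at some successor in {e}.
        At e: q is false.
      So Dia q is false at c.
Satisfying worlds: {a, b, c, d, e}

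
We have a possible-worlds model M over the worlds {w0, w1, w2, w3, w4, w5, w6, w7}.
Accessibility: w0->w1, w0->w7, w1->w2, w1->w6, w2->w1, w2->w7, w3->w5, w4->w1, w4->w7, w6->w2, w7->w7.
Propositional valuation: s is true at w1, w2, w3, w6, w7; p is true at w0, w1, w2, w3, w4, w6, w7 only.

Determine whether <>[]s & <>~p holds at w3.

Yes

At w3: <>[]s is true, <>~p is true, so <>[]s & <>~p is true.
  At w3: <>[]s requires []s at some successor in {w5}.
    []s holds at w5, so <>[]s is true at w3.
      At w5: no accessible worlds, so []s holds vacuously.
  At w3: <>~p requires ~p at some successor in {w5}.
    ~p holds at w5, so <>~p is true at w3.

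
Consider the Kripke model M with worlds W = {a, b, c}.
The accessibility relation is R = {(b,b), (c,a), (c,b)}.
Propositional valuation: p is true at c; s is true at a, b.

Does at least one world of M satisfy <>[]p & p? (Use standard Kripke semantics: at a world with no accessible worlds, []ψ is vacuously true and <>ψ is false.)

Yes

Let φ = <>[]p & p. Evaluate φ at each world:
  a (successors ∅): φ is false.
  b (successors {b}): φ is false.
  c (successors {a, b}): φ is true.
Detail at c (witness):
  At c: <>[]p is true, p is true, so <>[]p & p is true.
    At c: <>[]p requires []p at some successor in {a, b}.
      []p holds at a, so <>[]p is true at c.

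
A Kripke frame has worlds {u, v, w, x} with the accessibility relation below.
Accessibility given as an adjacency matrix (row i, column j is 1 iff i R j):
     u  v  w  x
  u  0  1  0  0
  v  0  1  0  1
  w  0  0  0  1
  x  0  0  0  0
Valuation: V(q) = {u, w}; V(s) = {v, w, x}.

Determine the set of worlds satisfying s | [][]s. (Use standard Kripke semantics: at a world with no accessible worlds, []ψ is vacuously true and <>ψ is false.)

Let φ = s | [][]s. Evaluate φ at each world:
  u (successors {v}): φ is true.
  v (successors {v, x}): φ is true.
  w (successors {x}): φ is true.
  x (successors ∅): φ is true.
For instance, at v:
  At v: s is true, [][]s is true, so s | [][]s is true.
    At v: [][]s requires []s at every successor {v, x}.
      At v: []s is true.
      At x: []s is true.
    So [][]s is true at v.
Satisfying worlds: {u, v, w, x}

u, v, w, x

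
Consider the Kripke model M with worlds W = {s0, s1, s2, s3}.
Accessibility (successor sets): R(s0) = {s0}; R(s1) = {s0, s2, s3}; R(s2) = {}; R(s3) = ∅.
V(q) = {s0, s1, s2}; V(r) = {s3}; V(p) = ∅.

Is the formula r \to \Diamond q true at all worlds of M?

Recall that \Diamond ψ holds at a world iff ψ holds at some accessible world.
Let φ = r \to \Diamond q. Evaluate φ at each world:
  s0 (successors {s0}): φ is true.
  s1 (successors {s0, s2, s3}): φ is true.
  s2 (successors ∅): φ is true.
  s3 (successors ∅): φ is false.
Detail at s3 (counterexample):
  At s3: r is true, \Diamond q is false, so r \to \Diamond q is false.
    At s3: no accessible worlds, so \Diamond q is false.

No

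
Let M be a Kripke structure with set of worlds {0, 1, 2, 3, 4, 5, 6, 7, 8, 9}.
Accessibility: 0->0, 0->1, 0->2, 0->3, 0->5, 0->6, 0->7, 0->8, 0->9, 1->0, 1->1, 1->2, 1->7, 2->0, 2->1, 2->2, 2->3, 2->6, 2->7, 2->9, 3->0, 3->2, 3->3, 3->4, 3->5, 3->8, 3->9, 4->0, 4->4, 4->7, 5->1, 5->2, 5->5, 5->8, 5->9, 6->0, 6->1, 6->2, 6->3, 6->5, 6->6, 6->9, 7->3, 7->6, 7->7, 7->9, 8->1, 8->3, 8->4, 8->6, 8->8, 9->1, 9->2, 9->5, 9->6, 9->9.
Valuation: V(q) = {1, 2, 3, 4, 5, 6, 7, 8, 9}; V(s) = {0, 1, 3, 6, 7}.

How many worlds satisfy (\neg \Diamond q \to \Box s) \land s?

Let φ = (\neg \Diamond q \to \Box s) \land s. Evaluate φ at each world:
  0 (successors {0, 1, 2, 3, 5, 6, 7, 8, 9}): φ is true.
  1 (successors {0, 1, 2, 7}): φ is true.
  2 (successors {0, 1, 2, 3, 6, 7, 9}): φ is false.
  3 (successors {0, 2, 3, 4, 5, 8, 9}): φ is true.
  4 (successors {0, 4, 7}): φ is false.
  5 (successors {1, 2, 5, 8, 9}): φ is false.
  6 (successors {0, 1, 2, 3, 5, 6, 9}): φ is true.
  7 (successors {3, 6, 7, 9}): φ is true.
  8 (successors {1, 3, 4, 6, 8}): φ is false.
  9 (successors {1, 2, 5, 6, 9}): φ is false.
For instance, at 1:
  At 1: \neg \Diamond q \to \Box s is true, s is true, so (\neg \Diamond q \to \Box s) \land s is true.
    At 1: \neg \Diamond q is false, \Box s is false, so \neg \Diamond q \to \Box s is true.
      At 1: \Diamond q is true, so \neg \Diamond q is false.
      At 1: \Box s requires s at every successor {0, 1, 2, 7}.
        s fails at 2, so \Box s is false at 1.
Satisfying worlds: {0, 1, 3, 6, 7}

5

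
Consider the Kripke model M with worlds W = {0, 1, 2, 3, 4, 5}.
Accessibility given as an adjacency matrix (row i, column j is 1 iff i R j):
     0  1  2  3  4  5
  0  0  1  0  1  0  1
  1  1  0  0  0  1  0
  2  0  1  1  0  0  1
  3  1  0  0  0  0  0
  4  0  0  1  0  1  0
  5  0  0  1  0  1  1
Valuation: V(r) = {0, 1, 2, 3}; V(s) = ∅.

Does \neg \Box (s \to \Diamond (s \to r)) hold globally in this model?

No

Recall that \Box ψ holds at a world iff ψ holds at every accessible world, and \Diamond ψ holds iff ψ holds at some accessible world.
Let φ = \neg \Box (s \to \Diamond (s \to r)). Evaluate φ at each world:
  0 (successors {1, 3, 5}): φ is false.
  1 (successors {0, 4}): φ is false.
  2 (successors {1, 2, 5}): φ is false.
  3 (successors {0}): φ is false.
  4 (successors {2, 4}): φ is false.
  5 (successors {2, 4, 5}): φ is false.
Detail at 0 (counterexample):
  At 0: \Box (s \to \Diamond (s \to r)) is true, so \neg \Box (s \to \Diamond (s \to r)) is false.
    At 0: \Box (s \to \Diamond (s \to r)) requires s \to \Diamond (s \to r) at every successor {1, 3, 5}.
      At 1: s \to \Diamond (s \to r) is true.
      At 3: s \to \Diamond (s \to r) is true.
      At 5: s \to \Diamond (s \to r) is true.
    So \Box (s \to \Diamond (s \to r)) is true at 0.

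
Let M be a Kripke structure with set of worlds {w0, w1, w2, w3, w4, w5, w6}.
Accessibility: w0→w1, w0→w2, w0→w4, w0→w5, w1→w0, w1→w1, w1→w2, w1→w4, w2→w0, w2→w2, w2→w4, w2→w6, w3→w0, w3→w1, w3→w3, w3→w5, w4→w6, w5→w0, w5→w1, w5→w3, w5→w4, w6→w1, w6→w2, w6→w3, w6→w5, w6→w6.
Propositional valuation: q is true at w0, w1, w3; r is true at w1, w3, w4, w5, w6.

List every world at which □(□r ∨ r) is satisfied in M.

Let φ = □(□r ∨ r). Evaluate φ at each world:
  w0 (successors {w1, w2, w4, w5}): φ is false.
  w1 (successors {w0, w1, w2, w4}): φ is false.
  w2 (successors {w0, w2, w4, w6}): φ is false.
  w3 (successors {w0, w1, w3, w5}): φ is false.
  w4 (successors {w6}): φ is true.
  w5 (successors {w0, w1, w3, w4}): φ is false.
  w6 (successors {w1, w2, w3, w5, w6}): φ is false.
For instance, at w3:
  At w3: □(□r ∨ r) requires □r ∨ r at every successor {w0, w1, w3, w5}.
    □r ∨ r fails at w0, so □(□r ∨ r) is false at w3.
      At w0: □r is false, r is false, so □r ∨ r is false.
Satisfying worlds: {w4}

w4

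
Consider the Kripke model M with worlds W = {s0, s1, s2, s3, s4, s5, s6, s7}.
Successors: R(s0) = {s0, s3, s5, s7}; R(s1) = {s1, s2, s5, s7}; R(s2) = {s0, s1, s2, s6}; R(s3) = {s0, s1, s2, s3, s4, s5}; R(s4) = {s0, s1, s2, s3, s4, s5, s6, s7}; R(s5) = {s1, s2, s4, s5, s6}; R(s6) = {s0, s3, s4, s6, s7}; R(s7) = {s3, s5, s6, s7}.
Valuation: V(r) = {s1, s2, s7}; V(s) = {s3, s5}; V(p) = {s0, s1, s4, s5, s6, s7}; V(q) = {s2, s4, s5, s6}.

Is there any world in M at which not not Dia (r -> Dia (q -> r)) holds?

Yes

Let φ = not not Dia (r -> Dia (q -> r)). Evaluate φ at each world:
  s0 (successors {s0, s3, s5, s7}): φ is true.
  s1 (successors {s1, s2, s5, s7}): φ is true.
  s2 (successors {s0, s1, s2, s6}): φ is true.
  s3 (successors {s0, s1, s2, s3, s4, s5}): φ is true.
  s4 (successors {s0, s1, s2, s3, s4, s5, s6, s7}): φ is true.
  s5 (successors {s1, s2, s4, s5, s6}): φ is true.
  s6 (successors {s0, s3, s4, s6, s7}): φ is true.
  s7 (successors {s3, s5, s6, s7}): φ is true.
Detail at s0 (witness):
  At s0: not Dia (r -> Dia (q -> r)) is false, so not not Dia (r -> Dia (q -> r)) is true.
    At s0: Dia (r -> Dia (q -> r)) is true, so not Dia (r -> Dia (q -> r)) is false.
      At s0: Dia (r -> Dia (q -> r)) requires r -> Dia (q -> r) at some successor in {s0, s3, s5, s7}.
        r -> Dia (q -> r) holds at s0, so Dia (r -> Dia (q -> r)) is true at s0.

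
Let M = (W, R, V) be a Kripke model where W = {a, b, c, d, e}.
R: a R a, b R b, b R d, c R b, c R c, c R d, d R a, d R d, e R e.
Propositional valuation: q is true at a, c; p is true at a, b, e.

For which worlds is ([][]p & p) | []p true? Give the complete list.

Let φ = ([][]p & p) | []p. Evaluate φ at each world:
  a (successors {a}): φ is true.
  b (successors {b, d}): φ is false.
  c (successors {b, c, d}): φ is false.
  d (successors {a, d}): φ is false.
  e (successors {e}): φ is true.
For instance, at a:
  At a: [][]p & p is true, []p is true, so ([][]p & p) | []p is true.
    At a: [][]p is true, p is true, so [][]p & p is true.
      At a: [][]p requires []p at every successor {a}.
        At a: []p is true.
      So [][]p is true at a.
    At a: []p requires p at every successor {a}.
      At a: p is true.
    So []p is true at a.
Satisfying worlds: {a, e}

a, e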